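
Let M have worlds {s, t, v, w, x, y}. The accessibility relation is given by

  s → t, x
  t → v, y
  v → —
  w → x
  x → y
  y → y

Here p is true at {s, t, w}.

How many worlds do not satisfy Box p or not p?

s: Box p is F, not p is F. ✗
t: Box p is F, not p is F. ✗
v: Box p is T, not p is T. ✓
w: Box p is F, not p is F. ✗
x: Box p is F, not p is T. ✓
y: Box p is F, not p is T. ✓
Satisfying worlds: {v, x, y}.
So Box p or not p fails at the other 3 worlds.

3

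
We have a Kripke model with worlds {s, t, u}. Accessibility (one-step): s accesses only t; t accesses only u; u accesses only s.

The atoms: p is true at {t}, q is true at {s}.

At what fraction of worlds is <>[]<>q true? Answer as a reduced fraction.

s: successors {t}; []<>q there: t:T. ✓
t: successors {u}; []<>q there: u:F. ✗
u: successors {s}; []<>q there: s:F. ✗
That's 1 of 3 worlds, so 1/3.

1/3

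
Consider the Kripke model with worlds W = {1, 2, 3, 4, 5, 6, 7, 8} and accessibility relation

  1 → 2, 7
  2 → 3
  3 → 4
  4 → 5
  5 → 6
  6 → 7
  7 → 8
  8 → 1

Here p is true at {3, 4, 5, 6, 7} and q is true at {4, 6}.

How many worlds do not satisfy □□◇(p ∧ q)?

7

1: successors {2, 7}; □◇(p ∧ q) there: 2:T, 7:F. ✗
2: successors {3}; □◇(p ∧ q) there: 3:F. ✗
3: successors {4}; □◇(p ∧ q) there: 4:T. ✓
4: successors {5}; □◇(p ∧ q) there: 5:F. ✗
5: successors {6}; □◇(p ∧ q) there: 6:F. ✗
6: successors {7}; □◇(p ∧ q) there: 7:F. ✗
7: successors {8}; □◇(p ∧ q) there: 8:F. ✗
8: successors {1}; □◇(p ∧ q) there: 1:F. ✗
Satisfying worlds: {3}.
So □□◇(p ∧ q) fails at the other 7 worlds.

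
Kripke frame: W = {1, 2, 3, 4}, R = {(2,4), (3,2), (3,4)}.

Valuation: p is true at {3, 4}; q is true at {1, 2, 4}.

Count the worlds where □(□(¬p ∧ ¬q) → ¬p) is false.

1: no successors, so □(□(¬p ∧ ¬q) → ¬p) holds vacuously. ✓
2: successors {4}; □(¬p ∧ ¬q) → ¬p there: 4:F. ✗
3: successors {2, 4}; □(¬p ∧ ¬q) → ¬p there: 2:T, 4:F. ✗
4: no successors, so □(□(¬p ∧ ¬q) → ¬p) holds vacuously. ✓
Satisfying worlds: {1, 4}.
So □(□(¬p ∧ ¬q) → ¬p) fails at the other 2 worlds.

2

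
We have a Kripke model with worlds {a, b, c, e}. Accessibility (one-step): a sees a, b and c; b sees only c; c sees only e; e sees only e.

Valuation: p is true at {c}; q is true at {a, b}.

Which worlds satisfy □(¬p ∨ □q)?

{c, e}

a: successors {a, b, c}; ¬p ∨ □q there: a:T, b:T, c:F. ✗
b: successors {c}; ¬p ∨ □q there: c:F. ✗
c: successors {e}; ¬p ∨ □q there: e:T. ✓
e: successors {e}; ¬p ∨ □q there: e:T. ✓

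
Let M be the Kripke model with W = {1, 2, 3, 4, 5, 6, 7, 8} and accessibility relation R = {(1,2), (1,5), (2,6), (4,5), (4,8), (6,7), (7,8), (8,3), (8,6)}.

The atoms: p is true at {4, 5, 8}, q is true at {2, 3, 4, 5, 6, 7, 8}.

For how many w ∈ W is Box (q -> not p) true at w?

1: successors {2, 5}; q -> not p there: 2:T, 5:F. ✗
2: successors {6}; q -> not p there: 6:T. ✓
3: no successors, so Box (q -> not p) holds vacuously. ✓
4: successors {5, 8}; q -> not p there: 5:F, 8:F. ✗
5: no successors, so Box (q -> not p) holds vacuously. ✓
6: successors {7}; q -> not p there: 7:T. ✓
7: successors {8}; q -> not p there: 8:F. ✗
8: successors {3, 6}; q -> not p there: 3:T, 6:T. ✓
Satisfying worlds: {2, 3, 5, 6, 8}.

5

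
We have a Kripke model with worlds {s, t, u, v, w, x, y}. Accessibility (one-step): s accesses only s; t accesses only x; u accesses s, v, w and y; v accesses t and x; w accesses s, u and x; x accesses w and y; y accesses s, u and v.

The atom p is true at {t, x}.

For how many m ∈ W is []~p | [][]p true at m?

4

s: []~p is T, [][]p is F. ✓
t: []~p is F, [][]p is F. ✗
u: []~p is T, [][]p is F. ✓
v: []~p is F, [][]p is F. ✗
w: []~p is F, [][]p is F. ✗
x: []~p is T, [][]p is F. ✓
y: []~p is T, [][]p is F. ✓
Satisfying worlds: {s, u, x, y}.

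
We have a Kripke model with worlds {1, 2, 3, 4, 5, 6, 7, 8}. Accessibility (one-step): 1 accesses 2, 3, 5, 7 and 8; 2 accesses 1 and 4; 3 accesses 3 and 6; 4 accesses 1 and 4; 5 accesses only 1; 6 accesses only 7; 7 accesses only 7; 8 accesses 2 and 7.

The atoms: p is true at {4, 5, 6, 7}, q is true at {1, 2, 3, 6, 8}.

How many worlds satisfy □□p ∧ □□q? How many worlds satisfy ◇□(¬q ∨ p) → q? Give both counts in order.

0 and 7

For □□p ∧ □□q:
1: □□p is F, □□q is F. ✗
2: □□p is F, □□q is F. ✗
3: □□p is F, □□q is F. ✗
4: □□p is F, □□q is F. ✗
5: □□p is F, □□q is F. ✗
6: □□p is T, □□q is F. ✗
7: □□p is T, □□q is F. ✗
8: □□p is F, □□q is F. ✗
— 0 worlds.
For ◇□(¬q ∨ p) → q:
1: ◇□(¬q ∨ p) is T, q is T. ✓
2: ◇□(¬q ∨ p) is F, q is T. ✓
3: ◇□(¬q ∨ p) is T, q is T. ✓
4: ◇□(¬q ∨ p) is F, q is F. ✓
5: ◇□(¬q ∨ p) is F, q is F. ✓
6: ◇□(¬q ∨ p) is T, q is T. ✓
7: ◇□(¬q ∨ p) is T, q is F. ✗
8: ◇□(¬q ∨ p) is T, q is T. ✓
— 7 worlds.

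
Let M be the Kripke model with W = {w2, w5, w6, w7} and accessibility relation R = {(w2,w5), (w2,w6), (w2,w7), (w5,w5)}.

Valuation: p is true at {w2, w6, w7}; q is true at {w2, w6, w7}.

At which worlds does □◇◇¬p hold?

{w5, w6, w7}

w2: successors {w5, w6, w7}; ◇◇¬p there: w5:T, w6:F, w7:F. ✗
w5: successors {w5}; ◇◇¬p there: w5:T. ✓
w6: no successors, so □◇◇¬p holds vacuously. ✓
w7: no successors, so □◇◇¬p holds vacuously. ✓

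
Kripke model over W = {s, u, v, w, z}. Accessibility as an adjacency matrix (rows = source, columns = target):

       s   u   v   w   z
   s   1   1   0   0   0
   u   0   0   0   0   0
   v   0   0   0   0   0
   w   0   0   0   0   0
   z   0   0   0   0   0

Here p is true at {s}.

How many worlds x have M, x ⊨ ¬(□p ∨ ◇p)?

0

s: □p ∨ ◇p is T. ✗
u: □p ∨ ◇p is T. ✗
v: □p ∨ ◇p is T. ✗
w: □p ∨ ◇p is T. ✗
z: □p ∨ ◇p is T. ✗
Satisfying worlds: ∅.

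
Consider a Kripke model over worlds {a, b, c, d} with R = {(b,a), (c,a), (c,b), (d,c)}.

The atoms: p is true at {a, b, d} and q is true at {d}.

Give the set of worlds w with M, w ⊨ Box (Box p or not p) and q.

{d}

a: Box (Box p or not p) is T, q is F. ✗
b: Box (Box p or not p) is T, q is F. ✗
c: Box (Box p or not p) is T, q is F. ✗
d: Box (Box p or not p) is T, q is T. ✓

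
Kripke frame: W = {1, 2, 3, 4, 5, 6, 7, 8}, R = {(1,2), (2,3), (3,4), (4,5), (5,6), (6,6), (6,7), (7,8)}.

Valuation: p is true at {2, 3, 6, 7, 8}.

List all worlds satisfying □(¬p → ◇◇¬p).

{1, 2, 5, 6, 7, 8}

1: successors {2}; ¬p → ◇◇¬p there: 2:T. ✓
2: successors {3}; ¬p → ◇◇¬p there: 3:T. ✓
3: successors {4}; ¬p → ◇◇¬p there: 4:F. ✗
4: successors {5}; ¬p → ◇◇¬p there: 5:F. ✗
5: successors {6}; ¬p → ◇◇¬p there: 6:T. ✓
6: successors {6, 7}; ¬p → ◇◇¬p there: 6:T, 7:T. ✓
7: successors {8}; ¬p → ◇◇¬p there: 8:T. ✓
8: no successors, so □(¬p → ◇◇¬p) holds vacuously. ✓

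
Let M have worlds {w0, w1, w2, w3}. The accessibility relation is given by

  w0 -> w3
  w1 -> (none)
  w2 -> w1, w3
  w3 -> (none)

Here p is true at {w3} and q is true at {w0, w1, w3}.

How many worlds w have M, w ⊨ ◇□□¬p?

2

w0: successors {w3}; □□¬p there: w3:T. ✓
w1: no successors, so ◇□□¬p fails. ✗
w2: successors {w1, w3}; □□¬p there: w1:T, w3:T. ✓
w3: no successors, so ◇□□¬p fails. ✗
Satisfying worlds: {w0, w2}.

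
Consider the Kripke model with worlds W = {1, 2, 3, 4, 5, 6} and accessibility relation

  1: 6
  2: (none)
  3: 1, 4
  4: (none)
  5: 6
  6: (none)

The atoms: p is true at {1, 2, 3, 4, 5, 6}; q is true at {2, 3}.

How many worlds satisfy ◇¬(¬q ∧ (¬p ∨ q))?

3

1: successors {6}; ¬(¬q ∧ (¬p ∨ q)) there: 6:T. ✓
2: no successors, so ◇¬(¬q ∧ (¬p ∨ q)) fails. ✗
3: successors {1, 4}; ¬(¬q ∧ (¬p ∨ q)) there: 1:T, 4:T. ✓
4: no successors, so ◇¬(¬q ∧ (¬p ∨ q)) fails. ✗
5: successors {6}; ¬(¬q ∧ (¬p ∨ q)) there: 6:T. ✓
6: no successors, so ◇¬(¬q ∧ (¬p ∨ q)) fails. ✗
Satisfying worlds: {1, 3, 5}.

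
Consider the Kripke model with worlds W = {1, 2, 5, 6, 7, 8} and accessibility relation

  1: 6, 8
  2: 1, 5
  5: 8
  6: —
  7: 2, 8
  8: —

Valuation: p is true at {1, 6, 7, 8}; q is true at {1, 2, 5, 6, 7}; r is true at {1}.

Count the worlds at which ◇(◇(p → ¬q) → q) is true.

4

1: successors {6, 8}; ◇(p → ¬q) → q there: 6:T, 8:T. ✓
2: successors {1, 5}; ◇(p → ¬q) → q there: 1:T, 5:T. ✓
5: successors {8}; ◇(p → ¬q) → q there: 8:T. ✓
6: no successors, so ◇(◇(p → ¬q) → q) fails. ✗
7: successors {2, 8}; ◇(p → ¬q) → q there: 2:T, 8:T. ✓
8: no successors, so ◇(◇(p → ¬q) → q) fails. ✗
Satisfying worlds: {1, 2, 5, 7}.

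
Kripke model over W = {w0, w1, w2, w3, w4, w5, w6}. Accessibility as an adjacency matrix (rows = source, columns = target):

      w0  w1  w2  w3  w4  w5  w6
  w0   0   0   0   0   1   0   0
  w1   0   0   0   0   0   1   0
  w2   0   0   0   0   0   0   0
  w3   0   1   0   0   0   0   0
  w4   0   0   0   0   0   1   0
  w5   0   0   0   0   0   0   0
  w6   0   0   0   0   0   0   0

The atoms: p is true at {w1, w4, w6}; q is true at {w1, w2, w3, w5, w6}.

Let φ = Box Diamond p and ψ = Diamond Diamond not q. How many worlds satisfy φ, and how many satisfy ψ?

3 and 0

For Box Diamond p:
w0: successors {w4}; Diamond p there: w4:F. ✗
w1: successors {w5}; Diamond p there: w5:F. ✗
w2: no successors, so Box Diamond p holds vacuously. ✓
w3: successors {w1}; Diamond p there: w1:F. ✗
w4: successors {w5}; Diamond p there: w5:F. ✗
w5: no successors, so Box Diamond p holds vacuously. ✓
w6: no successors, so Box Diamond p holds vacuously. ✓
— 3 worlds.
For Diamond Diamond not q:
w0: successors {w4}; Diamond not q there: w4:F. ✗
w1: successors {w5}; Diamond not q there: w5:F. ✗
w2: no successors, so Diamond Diamond not q fails. ✗
w3: successors {w1}; Diamond not q there: w1:F. ✗
w4: successors {w5}; Diamond not q there: w5:F. ✗
w5: no successors, so Diamond Diamond not q fails. ✗
w6: no successors, so Diamond Diamond not q fails. ✗
— 0 worlds.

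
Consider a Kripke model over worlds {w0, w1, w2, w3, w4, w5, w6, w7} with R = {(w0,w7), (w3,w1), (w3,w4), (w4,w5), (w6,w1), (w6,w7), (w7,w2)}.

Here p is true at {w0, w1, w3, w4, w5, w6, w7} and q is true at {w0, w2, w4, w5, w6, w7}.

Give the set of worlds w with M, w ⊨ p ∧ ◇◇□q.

{w0, w3, w6}

w0: p is T, ◇◇□q is T. ✓
w1: p is T, ◇◇□q is F. ✗
w2: p is F, ◇◇□q is F. ✗
w3: p is T, ◇◇□q is T. ✓
w4: p is T, ◇◇□q is F. ✗
w5: p is T, ◇◇□q is F. ✗
w6: p is T, ◇◇□q is T. ✓
w7: p is T, ◇◇□q is F. ✗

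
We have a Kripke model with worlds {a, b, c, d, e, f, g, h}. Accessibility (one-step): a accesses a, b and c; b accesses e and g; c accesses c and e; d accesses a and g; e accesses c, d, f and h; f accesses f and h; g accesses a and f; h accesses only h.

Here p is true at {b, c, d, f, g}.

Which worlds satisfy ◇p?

a: successors {a, b, c}; p there: a:F, b:T, c:T. ✓
b: successors {e, g}; p there: e:F, g:T. ✓
c: successors {c, e}; p there: c:T, e:F. ✓
d: successors {a, g}; p there: a:F, g:T. ✓
e: successors {c, d, f, h}; p there: c:T, d:T, f:T, h:F. ✓
f: successors {f, h}; p there: f:T, h:F. ✓
g: successors {a, f}; p there: a:F, f:T. ✓
h: successors {h}; p there: h:F. ✗

{a, b, c, d, e, f, g}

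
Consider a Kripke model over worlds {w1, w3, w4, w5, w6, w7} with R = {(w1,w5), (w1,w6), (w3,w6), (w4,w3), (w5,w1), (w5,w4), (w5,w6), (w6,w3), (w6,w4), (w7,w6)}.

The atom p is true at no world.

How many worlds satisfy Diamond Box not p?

6

w1: successors {w5, w6}; Box not p there: w5:T, w6:T. ✓
w3: successors {w6}; Box not p there: w6:T. ✓
w4: successors {w3}; Box not p there: w3:T. ✓
w5: successors {w1, w4, w6}; Box not p there: w1:T, w4:T, w6:T. ✓
w6: successors {w3, w4}; Box not p there: w3:T, w4:T. ✓
w7: successors {w6}; Box not p there: w6:T. ✓
Satisfying worlds: {w1, w3, w4, w5, w6, w7}.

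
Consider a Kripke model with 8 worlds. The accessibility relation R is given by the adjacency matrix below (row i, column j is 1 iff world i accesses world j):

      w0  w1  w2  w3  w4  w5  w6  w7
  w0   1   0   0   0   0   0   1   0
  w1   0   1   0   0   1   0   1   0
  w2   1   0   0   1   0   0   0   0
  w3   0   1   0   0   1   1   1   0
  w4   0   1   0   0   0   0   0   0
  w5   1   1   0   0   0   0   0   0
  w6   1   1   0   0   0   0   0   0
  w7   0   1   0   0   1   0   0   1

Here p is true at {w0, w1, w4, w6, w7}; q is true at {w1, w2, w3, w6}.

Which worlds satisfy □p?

{w0, w1, w4, w5, w6, w7}

w0: successors {w0, w6}; p there: w0:T, w6:T. ✓
w1: successors {w1, w4, w6}; p there: w1:T, w4:T, w6:T. ✓
w2: successors {w0, w3}; p there: w0:T, w3:F. ✗
w3: successors {w1, w4, w5, w6}; p there: w1:T, w4:T, w5:F, w6:T. ✗
w4: successors {w1}; p there: w1:T. ✓
w5: successors {w0, w1}; p there: w0:T, w1:T. ✓
w6: successors {w0, w1}; p there: w0:T, w1:T. ✓
w7: successors {w1, w4, w7}; p there: w1:T, w4:T, w7:T. ✓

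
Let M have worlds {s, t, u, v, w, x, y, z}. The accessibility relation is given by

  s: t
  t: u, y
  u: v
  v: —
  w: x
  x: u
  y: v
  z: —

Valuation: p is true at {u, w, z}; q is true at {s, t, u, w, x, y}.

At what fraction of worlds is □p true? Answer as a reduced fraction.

3/8

s: successors {t}; p there: t:F. ✗
t: successors {u, y}; p there: u:T, y:F. ✗
u: successors {v}; p there: v:F. ✗
v: no successors, so □p holds vacuously. ✓
w: successors {x}; p there: x:F. ✗
x: successors {u}; p there: u:T. ✓
y: successors {v}; p there: v:F. ✗
z: no successors, so □p holds vacuously. ✓
That's 3 of 8 worlds, so 3/8.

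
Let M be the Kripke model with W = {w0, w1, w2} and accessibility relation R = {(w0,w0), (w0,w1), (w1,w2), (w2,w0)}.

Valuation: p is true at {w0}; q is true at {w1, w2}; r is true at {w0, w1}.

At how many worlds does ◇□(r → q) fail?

w0: successors {w0, w1}; □(r → q) there: w0:F, w1:T. ✓
w1: successors {w2}; □(r → q) there: w2:F. ✗
w2: successors {w0}; □(r → q) there: w0:F. ✗
Satisfying worlds: {w0}.
So ◇□(r → q) fails at the other 2 worlds.

2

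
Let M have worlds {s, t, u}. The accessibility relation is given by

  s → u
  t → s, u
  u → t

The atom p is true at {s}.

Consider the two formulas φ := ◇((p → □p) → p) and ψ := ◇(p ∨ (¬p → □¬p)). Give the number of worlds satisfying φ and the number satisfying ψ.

1 and 2

For ◇((p → □p) → p):
s: successors {u}; (p → □p) → p there: u:F. ✗
t: successors {s, u}; (p → □p) → p there: s:T, u:F. ✓
u: successors {t}; (p → □p) → p there: t:F. ✗
— 1 world.
For ◇(p ∨ (¬p → □¬p)):
s: successors {u}; p ∨ (¬p → □¬p) there: u:T. ✓
t: successors {s, u}; p ∨ (¬p → □¬p) there: s:T, u:T. ✓
u: successors {t}; p ∨ (¬p → □¬p) there: t:F. ✗
— 2 worlds.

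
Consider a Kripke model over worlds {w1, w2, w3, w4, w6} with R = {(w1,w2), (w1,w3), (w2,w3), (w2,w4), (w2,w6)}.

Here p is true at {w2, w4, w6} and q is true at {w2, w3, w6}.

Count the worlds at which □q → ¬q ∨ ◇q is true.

w1: □q is T, ¬q ∨ ◇q is T. ✓
w2: □q is F, ¬q ∨ ◇q is T. ✓
w3: □q is T, ¬q ∨ ◇q is F. ✗
w4: □q is T, ¬q ∨ ◇q is T. ✓
w6: □q is T, ¬q ∨ ◇q is F. ✗
Satisfying worlds: {w1, w2, w4}.

3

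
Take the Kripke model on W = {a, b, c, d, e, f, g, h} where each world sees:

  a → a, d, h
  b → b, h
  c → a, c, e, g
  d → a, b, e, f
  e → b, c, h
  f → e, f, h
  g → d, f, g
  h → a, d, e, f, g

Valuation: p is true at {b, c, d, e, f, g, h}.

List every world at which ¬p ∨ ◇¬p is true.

a: ¬p is T, ◇¬p is T. ✓
b: ¬p is F, ◇¬p is F. ✗
c: ¬p is F, ◇¬p is T. ✓
d: ¬p is F, ◇¬p is T. ✓
e: ¬p is F, ◇¬p is F. ✗
f: ¬p is F, ◇¬p is F. ✗
g: ¬p is F, ◇¬p is F. ✗
h: ¬p is F, ◇¬p is T. ✓

{a, c, d, h}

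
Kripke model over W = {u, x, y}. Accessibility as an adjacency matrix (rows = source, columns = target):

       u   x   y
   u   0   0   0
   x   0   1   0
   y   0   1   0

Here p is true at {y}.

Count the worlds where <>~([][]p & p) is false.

u: no successors, so <>~([][]p & p) fails. ✗
x: successors {x}; ~([][]p & p) there: x:T. ✓
y: successors {x}; ~([][]p & p) there: x:T. ✓
Satisfying worlds: {x, y}.
So <>~([][]p & p) fails at the other 1 world.

1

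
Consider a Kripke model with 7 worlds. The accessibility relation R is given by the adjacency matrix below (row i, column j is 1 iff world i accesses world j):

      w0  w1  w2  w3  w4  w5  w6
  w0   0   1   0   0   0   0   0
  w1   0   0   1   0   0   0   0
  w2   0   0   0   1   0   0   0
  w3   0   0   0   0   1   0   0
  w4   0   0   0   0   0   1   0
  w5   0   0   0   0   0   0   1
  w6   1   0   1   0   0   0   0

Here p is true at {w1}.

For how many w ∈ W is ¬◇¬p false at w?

w0: ◇¬p is F. ✓
w1: ◇¬p is T. ✗
w2: ◇¬p is T. ✗
w3: ◇¬p is T. ✗
w4: ◇¬p is T. ✗
w5: ◇¬p is T. ✗
w6: ◇¬p is T. ✗
Satisfying worlds: {w0}.
So ¬◇¬p fails at the other 6 worlds.

6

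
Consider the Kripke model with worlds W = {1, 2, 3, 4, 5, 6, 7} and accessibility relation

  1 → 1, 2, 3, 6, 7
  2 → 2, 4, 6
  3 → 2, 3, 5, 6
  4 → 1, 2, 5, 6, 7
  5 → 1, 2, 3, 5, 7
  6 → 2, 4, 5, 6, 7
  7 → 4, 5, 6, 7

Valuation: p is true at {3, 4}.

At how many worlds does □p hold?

1: successors {1, 2, 3, 6, 7}; p there: 1:F, 2:F, 3:T, 6:F, 7:F. ✗
2: successors {2, 4, 6}; p there: 2:F, 4:T, 6:F. ✗
3: successors {2, 3, 5, 6}; p there: 2:F, 3:T, 5:F, 6:F. ✗
4: successors {1, 2, 5, 6, 7}; p there: 1:F, 2:F, 5:F, 6:F, 7:F. ✗
5: successors {1, 2, 3, 5, 7}; p there: 1:F, 2:F, 3:T, 5:F, 7:F. ✗
6: successors {2, 4, 5, 6, 7}; p there: 2:F, 4:T, 5:F, 6:F, 7:F. ✗
7: successors {4, 5, 6, 7}; p there: 4:T, 5:F, 6:F, 7:F. ✗
Satisfying worlds: ∅.

0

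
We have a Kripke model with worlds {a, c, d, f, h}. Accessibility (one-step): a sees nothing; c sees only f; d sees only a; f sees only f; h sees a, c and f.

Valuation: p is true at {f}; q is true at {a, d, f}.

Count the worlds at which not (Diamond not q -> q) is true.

a: Diamond not q -> q is T. ✗
c: Diamond not q -> q is T. ✗
d: Diamond not q -> q is T. ✗
f: Diamond not q -> q is T. ✗
h: Diamond not q -> q is F. ✓
Satisfying worlds: {h}.

1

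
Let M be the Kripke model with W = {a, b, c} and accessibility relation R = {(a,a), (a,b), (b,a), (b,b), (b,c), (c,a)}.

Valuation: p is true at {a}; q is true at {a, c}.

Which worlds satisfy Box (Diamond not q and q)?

a: successors {a, b}; Diamond not q and q there: a:T, b:F. ✗
b: successors {a, b, c}; Diamond not q and q there: a:T, b:F, c:F. ✗
c: successors {a}; Diamond not q and q there: a:T. ✓

{c}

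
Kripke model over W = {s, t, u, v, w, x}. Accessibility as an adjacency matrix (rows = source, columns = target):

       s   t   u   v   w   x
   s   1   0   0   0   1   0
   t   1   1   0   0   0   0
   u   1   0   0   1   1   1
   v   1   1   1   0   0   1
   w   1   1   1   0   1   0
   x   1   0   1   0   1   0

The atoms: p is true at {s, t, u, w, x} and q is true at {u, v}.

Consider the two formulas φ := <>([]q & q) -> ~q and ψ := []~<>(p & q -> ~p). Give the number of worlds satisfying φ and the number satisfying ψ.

6 and 0

For <>([]q & q) -> ~q:
s: <>([]q & q) is F, ~q is T. ✓
t: <>([]q & q) is F, ~q is T. ✓
u: <>([]q & q) is F, ~q is F. ✓
v: <>([]q & q) is F, ~q is F. ✓
w: <>([]q & q) is F, ~q is T. ✓
x: <>([]q & q) is F, ~q is T. ✓
— 6 worlds.
For []~<>(p & q -> ~p):
s: successors {s, w}; ~<>(p & q -> ~p) there: s:F, w:F. ✗
t: successors {s, t}; ~<>(p & q -> ~p) there: s:F, t:F. ✗
u: successors {s, v, w, x}; ~<>(p & q -> ~p) there: s:F, v:F, w:F, x:F. ✗
v: successors {s, t, u, x}; ~<>(p & q -> ~p) there: s:F, t:F, u:F, x:F. ✗
w: successors {s, t, u, w}; ~<>(p & q -> ~p) there: s:F, t:F, u:F, w:F. ✗
x: successors {s, u, w}; ~<>(p & q -> ~p) there: s:F, u:F, w:F. ✗
— 0 worlds.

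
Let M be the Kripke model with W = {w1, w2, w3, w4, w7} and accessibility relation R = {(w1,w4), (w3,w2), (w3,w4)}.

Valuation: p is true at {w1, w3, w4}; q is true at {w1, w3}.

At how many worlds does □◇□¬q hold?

3

w1: successors {w4}; ◇□¬q there: w4:F. ✗
w2: no successors, so □◇□¬q holds vacuously. ✓
w3: successors {w2, w4}; ◇□¬q there: w2:F, w4:F. ✗
w4: no successors, so □◇□¬q holds vacuously. ✓
w7: no successors, so □◇□¬q holds vacuously. ✓
Satisfying worlds: {w2, w4, w7}.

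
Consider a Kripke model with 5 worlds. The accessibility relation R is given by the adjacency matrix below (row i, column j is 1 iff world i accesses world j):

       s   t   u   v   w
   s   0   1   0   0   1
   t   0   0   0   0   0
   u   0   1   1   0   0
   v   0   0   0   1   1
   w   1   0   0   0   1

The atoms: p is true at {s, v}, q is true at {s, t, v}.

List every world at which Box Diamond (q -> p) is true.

s: successors {t, w}; Diamond (q -> p) there: t:F, w:T. ✗
t: no successors, so Box Diamond (q -> p) holds vacuously. ✓
u: successors {t, u}; Diamond (q -> p) there: t:F, u:T. ✗
v: successors {v, w}; Diamond (q -> p) there: v:T, w:T. ✓
w: successors {s, w}; Diamond (q -> p) there: s:T, w:T. ✓

{t, v, w}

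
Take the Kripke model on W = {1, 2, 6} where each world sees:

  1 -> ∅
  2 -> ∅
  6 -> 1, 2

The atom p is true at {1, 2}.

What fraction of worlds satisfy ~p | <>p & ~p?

1/3

1: ~p is F, <>p & ~p is F. ✗
2: ~p is F, <>p & ~p is F. ✗
6: ~p is T, <>p & ~p is T. ✓
That's 1 of 3 worlds, so 1/3.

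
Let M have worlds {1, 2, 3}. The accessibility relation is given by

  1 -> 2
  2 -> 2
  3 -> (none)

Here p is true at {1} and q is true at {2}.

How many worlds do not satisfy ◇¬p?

1

1: successors {2}; ¬p there: 2:T. ✓
2: successors {2}; ¬p there: 2:T. ✓
3: no successors, so ◇¬p fails. ✗
Satisfying worlds: {1, 2}.
So ◇¬p fails at the other 1 world.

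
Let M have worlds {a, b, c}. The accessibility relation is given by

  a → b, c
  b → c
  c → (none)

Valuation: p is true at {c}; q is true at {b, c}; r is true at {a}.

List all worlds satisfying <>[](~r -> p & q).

{a, b}

a: successors {b, c}; [](~r -> p & q) there: b:T, c:T. ✓
b: successors {c}; [](~r -> p & q) there: c:T. ✓
c: no successors, so <>[](~r -> p & q) fails. ✗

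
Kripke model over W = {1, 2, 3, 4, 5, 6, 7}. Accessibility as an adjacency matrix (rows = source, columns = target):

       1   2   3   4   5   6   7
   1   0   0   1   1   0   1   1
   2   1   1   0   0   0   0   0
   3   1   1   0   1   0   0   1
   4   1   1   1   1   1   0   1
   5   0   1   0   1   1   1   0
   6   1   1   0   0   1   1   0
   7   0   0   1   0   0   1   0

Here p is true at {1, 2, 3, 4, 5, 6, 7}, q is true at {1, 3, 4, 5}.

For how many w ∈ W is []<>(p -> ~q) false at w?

0

1: successors {3, 4, 6, 7}; <>(p -> ~q) there: 3:T, 4:T, 6:T, 7:T. ✓
2: successors {1, 2}; <>(p -> ~q) there: 1:T, 2:T. ✓
3: successors {1, 2, 4, 7}; <>(p -> ~q) there: 1:T, 2:T, 4:T, 7:T. ✓
4: successors {1, 2, 3, 4, 5, 7}; <>(p -> ~q) there: 1:T, 2:T, 3:T, 4:T, 5:T, 7:T. ✓
5: successors {2, 4, 5, 6}; <>(p -> ~q) there: 2:T, 4:T, 5:T, 6:T. ✓
6: successors {1, 2, 5, 6}; <>(p -> ~q) there: 1:T, 2:T, 5:T, 6:T. ✓
7: successors {3, 6}; <>(p -> ~q) there: 3:T, 6:T. ✓
Satisfying worlds: {1, 2, 3, 4, 5, 6, 7}.
So []<>(p -> ~q) fails at the other 0 worlds.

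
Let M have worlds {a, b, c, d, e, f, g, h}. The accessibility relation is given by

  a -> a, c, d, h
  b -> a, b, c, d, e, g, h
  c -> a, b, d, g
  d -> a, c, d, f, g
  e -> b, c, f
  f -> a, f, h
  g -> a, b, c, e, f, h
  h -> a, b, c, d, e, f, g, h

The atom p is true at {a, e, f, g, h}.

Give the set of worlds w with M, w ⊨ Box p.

a: successors {a, c, d, h}; p there: a:T, c:F, d:F, h:T. ✗
b: successors {a, b, c, d, e, g, h}; p there: a:T, b:F, c:F, d:F, e:T, g:T, h:T. ✗
c: successors {a, b, d, g}; p there: a:T, b:F, d:F, g:T. ✗
d: successors {a, c, d, f, g}; p there: a:T, c:F, d:F, f:T, g:T. ✗
e: successors {b, c, f}; p there: b:F, c:F, f:T. ✗
f: successors {a, f, h}; p there: a:T, f:T, h:T. ✓
g: successors {a, b, c, e, f, h}; p there: a:T, b:F, c:F, e:T, f:T, h:T. ✗
h: successors {a, b, c, d, e, f, g, h}; p there: a:T, b:F, c:F, d:F, e:T, f:T, g:T, h:T. ✗

{f}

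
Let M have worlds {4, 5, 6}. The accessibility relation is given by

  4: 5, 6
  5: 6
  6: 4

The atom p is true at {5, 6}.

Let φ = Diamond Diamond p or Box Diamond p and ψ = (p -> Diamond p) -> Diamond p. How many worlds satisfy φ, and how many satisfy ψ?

2 and 3

For Diamond Diamond p or Box Diamond p:
4: Diamond Diamond p is T, Box Diamond p is F. ✓
5: Diamond Diamond p is F, Box Diamond p is F. ✗
6: Diamond Diamond p is T, Box Diamond p is T. ✓
— 2 worlds.
For (p -> Diamond p) -> Diamond p:
4: p -> Diamond p is T, Diamond p is T. ✓
5: p -> Diamond p is T, Diamond p is T. ✓
6: p -> Diamond p is F, Diamond p is F. ✓
— 3 worlds.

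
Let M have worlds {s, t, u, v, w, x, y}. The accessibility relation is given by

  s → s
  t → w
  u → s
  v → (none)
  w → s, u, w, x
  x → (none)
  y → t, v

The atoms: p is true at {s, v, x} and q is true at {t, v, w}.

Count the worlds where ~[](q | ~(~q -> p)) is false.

s: [](q | ~(~q -> p)) is F. ✓
t: [](q | ~(~q -> p)) is T. ✗
u: [](q | ~(~q -> p)) is F. ✓
v: [](q | ~(~q -> p)) is T. ✗
w: [](q | ~(~q -> p)) is F. ✓
x: [](q | ~(~q -> p)) is T. ✗
y: [](q | ~(~q -> p)) is T. ✗
Satisfying worlds: {s, u, w}.
So ~[](q | ~(~q -> p)) fails at the other 4 worlds.

4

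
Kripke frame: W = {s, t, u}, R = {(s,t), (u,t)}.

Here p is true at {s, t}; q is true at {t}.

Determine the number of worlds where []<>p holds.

1

s: successors {t}; <>p there: t:F. ✗
t: no successors, so []<>p holds vacuously. ✓
u: successors {t}; <>p there: t:F. ✗
Satisfying worlds: {t}.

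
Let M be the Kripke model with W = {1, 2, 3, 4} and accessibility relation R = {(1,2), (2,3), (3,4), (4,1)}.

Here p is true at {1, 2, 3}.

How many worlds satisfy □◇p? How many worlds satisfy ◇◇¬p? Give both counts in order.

For □◇p:
1: successors {2}; ◇p there: 2:T. ✓
2: successors {3}; ◇p there: 3:F. ✗
3: successors {4}; ◇p there: 4:T. ✓
4: successors {1}; ◇p there: 1:T. ✓
— 3 worlds.
For ◇◇¬p:
1: successors {2}; ◇¬p there: 2:F. ✗
2: successors {3}; ◇¬p there: 3:T. ✓
3: successors {4}; ◇¬p there: 4:F. ✗
4: successors {1}; ◇¬p there: 1:F. ✗
— 1 world.

3 and 1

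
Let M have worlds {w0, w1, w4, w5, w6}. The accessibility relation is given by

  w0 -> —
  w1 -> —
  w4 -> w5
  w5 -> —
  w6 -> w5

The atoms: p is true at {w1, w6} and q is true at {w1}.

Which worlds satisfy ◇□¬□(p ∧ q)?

w0: no successors, so ◇□¬□(p ∧ q) fails. ✗
w1: no successors, so ◇□¬□(p ∧ q) fails. ✗
w4: successors {w5}; □¬□(p ∧ q) there: w5:T. ✓
w5: no successors, so ◇□¬□(p ∧ q) fails. ✗
w6: successors {w5}; □¬□(p ∧ q) there: w5:T. ✓

{w4, w6}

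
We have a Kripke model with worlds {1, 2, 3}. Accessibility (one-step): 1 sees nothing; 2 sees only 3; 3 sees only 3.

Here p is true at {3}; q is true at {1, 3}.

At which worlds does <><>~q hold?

1: no successors, so <><>~q fails. ✗
2: successors {3}; <>~q there: 3:F. ✗
3: successors {3}; <>~q there: 3:F. ✗

∅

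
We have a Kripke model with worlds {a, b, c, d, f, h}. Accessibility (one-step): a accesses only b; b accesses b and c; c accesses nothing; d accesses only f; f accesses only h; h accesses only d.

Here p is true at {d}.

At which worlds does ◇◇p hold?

{f}

a: successors {b}; ◇p there: b:F. ✗
b: successors {b, c}; ◇p there: b:F, c:F. ✗
c: no successors, so ◇◇p fails. ✗
d: successors {f}; ◇p there: f:F. ✗
f: successors {h}; ◇p there: h:T. ✓
h: successors {d}; ◇p there: d:F. ✗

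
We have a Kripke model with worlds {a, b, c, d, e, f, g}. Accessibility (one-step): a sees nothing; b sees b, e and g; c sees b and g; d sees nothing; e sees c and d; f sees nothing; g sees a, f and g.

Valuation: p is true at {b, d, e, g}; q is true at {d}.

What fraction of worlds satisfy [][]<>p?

a: no successors, so [][]<>p holds vacuously. ✓
b: successors {b, e, g}; []<>p there: b:T, e:F, g:F. ✗
c: successors {b, g}; []<>p there: b:T, g:F. ✗
d: no successors, so [][]<>p holds vacuously. ✓
e: successors {c, d}; []<>p there: c:T, d:T. ✓
f: no successors, so [][]<>p holds vacuously. ✓
g: successors {a, f, g}; []<>p there: a:T, f:T, g:F. ✗
That's 4 of 7 worlds, so 4/7.

4/7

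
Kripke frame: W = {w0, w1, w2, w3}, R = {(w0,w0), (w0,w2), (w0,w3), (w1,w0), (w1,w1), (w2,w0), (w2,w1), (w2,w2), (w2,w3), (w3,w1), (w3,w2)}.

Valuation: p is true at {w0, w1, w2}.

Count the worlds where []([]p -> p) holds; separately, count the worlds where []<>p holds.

For []([]p -> p):
w0: successors {w0, w2, w3}; []p -> p there: w0:T, w2:T, w3:F. ✗
w1: successors {w0, w1}; []p -> p there: w0:T, w1:T. ✓
w2: successors {w0, w1, w2, w3}; []p -> p there: w0:T, w1:T, w2:T, w3:F. ✗
w3: successors {w1, w2}; []p -> p there: w1:T, w2:T. ✓
— 2 worlds.
For []<>p:
w0: successors {w0, w2, w3}; <>p there: w0:T, w2:T, w3:T. ✓
w1: successors {w0, w1}; <>p there: w0:T, w1:T. ✓
w2: successors {w0, w1, w2, w3}; <>p there: w0:T, w1:T, w2:T, w3:T. ✓
w3: successors {w1, w2}; <>p there: w1:T, w2:T. ✓
— 4 worlds.

2 and 4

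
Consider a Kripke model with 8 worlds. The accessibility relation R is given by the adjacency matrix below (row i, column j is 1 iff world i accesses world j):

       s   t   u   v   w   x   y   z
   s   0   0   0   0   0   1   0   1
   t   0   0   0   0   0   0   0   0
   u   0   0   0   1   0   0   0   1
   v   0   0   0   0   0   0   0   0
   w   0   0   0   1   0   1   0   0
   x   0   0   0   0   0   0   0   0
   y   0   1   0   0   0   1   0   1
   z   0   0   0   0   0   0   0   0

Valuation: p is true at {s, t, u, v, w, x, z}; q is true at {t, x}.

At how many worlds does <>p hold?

4

s: successors {x, z}; p there: x:T, z:T. ✓
t: no successors, so <>p fails. ✗
u: successors {v, z}; p there: v:T, z:T. ✓
v: no successors, so <>p fails. ✗
w: successors {v, x}; p there: v:T, x:T. ✓
x: no successors, so <>p fails. ✗
y: successors {t, x, z}; p there: t:T, x:T, z:T. ✓
z: no successors, so <>p fails. ✗
Satisfying worlds: {s, u, w, y}.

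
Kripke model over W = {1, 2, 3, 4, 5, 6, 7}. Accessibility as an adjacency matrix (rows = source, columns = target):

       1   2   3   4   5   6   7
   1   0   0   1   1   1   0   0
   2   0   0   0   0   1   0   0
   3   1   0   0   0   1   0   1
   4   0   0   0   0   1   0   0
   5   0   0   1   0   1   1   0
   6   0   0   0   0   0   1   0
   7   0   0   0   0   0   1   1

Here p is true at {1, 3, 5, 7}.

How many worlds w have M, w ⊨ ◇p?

6

1: successors {3, 4, 5}; p there: 3:T, 4:F, 5:T. ✓
2: successors {5}; p there: 5:T. ✓
3: successors {1, 5, 7}; p there: 1:T, 5:T, 7:T. ✓
4: successors {5}; p there: 5:T. ✓
5: successors {3, 5, 6}; p there: 3:T, 5:T, 6:F. ✓
6: successors {6}; p there: 6:F. ✗
7: successors {6, 7}; p there: 6:F, 7:T. ✓
Satisfying worlds: {1, 2, 3, 4, 5, 7}.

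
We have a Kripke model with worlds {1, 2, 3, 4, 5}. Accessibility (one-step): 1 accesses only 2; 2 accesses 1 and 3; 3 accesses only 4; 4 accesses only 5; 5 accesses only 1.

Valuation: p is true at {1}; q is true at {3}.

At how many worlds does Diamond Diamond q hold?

1: successors {2}; Diamond q there: 2:T. ✓
2: successors {1, 3}; Diamond q there: 1:F, 3:F. ✗
3: successors {4}; Diamond q there: 4:F. ✗
4: successors {5}; Diamond q there: 5:F. ✗
5: successors {1}; Diamond q there: 1:F. ✗
Satisfying worlds: {1}.

1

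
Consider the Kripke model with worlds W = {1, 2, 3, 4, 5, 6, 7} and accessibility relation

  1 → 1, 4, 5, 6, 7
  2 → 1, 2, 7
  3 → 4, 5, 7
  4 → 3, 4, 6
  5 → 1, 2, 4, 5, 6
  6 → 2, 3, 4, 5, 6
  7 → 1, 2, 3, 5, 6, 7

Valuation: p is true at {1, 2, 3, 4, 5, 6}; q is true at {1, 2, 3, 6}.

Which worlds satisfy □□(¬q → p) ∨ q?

{1, 2, 3, 6}

1: □□(¬q → p) is F, q is T. ✓
2: □□(¬q → p) is F, q is T. ✓
3: □□(¬q → p) is F, q is T. ✓
4: □□(¬q → p) is F, q is F. ✗
5: □□(¬q → p) is F, q is F. ✗
6: □□(¬q → p) is F, q is T. ✓
7: □□(¬q → p) is F, q is F. ✗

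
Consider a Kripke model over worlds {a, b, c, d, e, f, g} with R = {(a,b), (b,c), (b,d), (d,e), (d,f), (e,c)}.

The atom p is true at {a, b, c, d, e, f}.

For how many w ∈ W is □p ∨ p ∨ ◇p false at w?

0

a: □p is T, p ∨ ◇p is T. ✓
b: □p is T, p ∨ ◇p is T. ✓
c: □p is T, p ∨ ◇p is T. ✓
d: □p is T, p ∨ ◇p is T. ✓
e: □p is T, p ∨ ◇p is T. ✓
f: □p is T, p ∨ ◇p is T. ✓
g: □p is T, p ∨ ◇p is F. ✓
Satisfying worlds: {a, b, c, d, e, f, g}.
So □p ∨ p ∨ ◇p fails at the other 0 worlds.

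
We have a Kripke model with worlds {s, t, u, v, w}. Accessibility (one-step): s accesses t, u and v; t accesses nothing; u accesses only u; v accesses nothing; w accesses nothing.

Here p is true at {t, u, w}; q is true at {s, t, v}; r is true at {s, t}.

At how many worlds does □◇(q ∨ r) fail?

2

s: successors {t, u, v}; ◇(q ∨ r) there: t:F, u:F, v:F. ✗
t: no successors, so □◇(q ∨ r) holds vacuously. ✓
u: successors {u}; ◇(q ∨ r) there: u:F. ✗
v: no successors, so □◇(q ∨ r) holds vacuously. ✓
w: no successors, so □◇(q ∨ r) holds vacuously. ✓
Satisfying worlds: {t, v, w}.
So □◇(q ∨ r) fails at the other 2 worlds.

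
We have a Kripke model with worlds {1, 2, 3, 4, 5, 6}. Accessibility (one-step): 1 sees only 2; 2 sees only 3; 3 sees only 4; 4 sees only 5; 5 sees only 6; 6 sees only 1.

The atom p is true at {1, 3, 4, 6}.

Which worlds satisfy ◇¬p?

{1, 4}

1: successors {2}; ¬p there: 2:T. ✓
2: successors {3}; ¬p there: 3:F. ✗
3: successors {4}; ¬p there: 4:F. ✗
4: successors {5}; ¬p there: 5:T. ✓
5: successors {6}; ¬p there: 6:F. ✗
6: successors {1}; ¬p there: 1:F. ✗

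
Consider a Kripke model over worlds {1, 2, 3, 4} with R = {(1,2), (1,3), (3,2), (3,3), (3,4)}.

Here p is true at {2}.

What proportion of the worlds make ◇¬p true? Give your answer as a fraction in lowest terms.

1: successors {2, 3}; ¬p there: 2:F, 3:T. ✓
2: no successors, so ◇¬p fails. ✗
3: successors {2, 3, 4}; ¬p there: 2:F, 3:T, 4:T. ✓
4: no successors, so ◇¬p fails. ✗
That's 2 of 4 worlds, so 2/4 = 1/2.

1/2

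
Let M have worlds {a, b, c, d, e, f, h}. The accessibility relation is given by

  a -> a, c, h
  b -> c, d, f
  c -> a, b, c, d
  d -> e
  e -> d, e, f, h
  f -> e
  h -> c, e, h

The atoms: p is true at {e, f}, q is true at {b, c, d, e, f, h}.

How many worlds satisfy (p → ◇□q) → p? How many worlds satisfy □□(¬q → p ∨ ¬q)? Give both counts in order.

2 and 7

For (p → ◇□q) → p:
a: p → ◇□q is T, p is F. ✗
b: p → ◇□q is T, p is F. ✗
c: p → ◇□q is T, p is F. ✗
d: p → ◇□q is T, p is F. ✗
e: p → ◇□q is T, p is T. ✓
f: p → ◇□q is T, p is T. ✓
h: p → ◇□q is T, p is F. ✗
— 2 worlds.
For □□(¬q → p ∨ ¬q):
a: successors {a, c, h}; □(¬q → p ∨ ¬q) there: a:T, c:T, h:T. ✓
b: successors {c, d, f}; □(¬q → p ∨ ¬q) there: c:T, d:T, f:T. ✓
c: successors {a, b, c, d}; □(¬q → p ∨ ¬q) there: a:T, b:T, c:T, d:T. ✓
d: successors {e}; □(¬q → p ∨ ¬q) there: e:T. ✓
e: successors {d, e, f, h}; □(¬q → p ∨ ¬q) there: d:T, e:T, f:T, h:T. ✓
f: successors {e}; □(¬q → p ∨ ¬q) there: e:T. ✓
h: successors {c, e, h}; □(¬q → p ∨ ¬q) there: c:T, e:T, h:T. ✓
— 7 worlds.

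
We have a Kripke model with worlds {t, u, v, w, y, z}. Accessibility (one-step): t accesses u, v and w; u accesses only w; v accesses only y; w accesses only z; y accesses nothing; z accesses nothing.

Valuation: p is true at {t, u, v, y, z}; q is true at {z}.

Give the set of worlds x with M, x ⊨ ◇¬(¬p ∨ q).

{t, v}

t: successors {u, v, w}; ¬(¬p ∨ q) there: u:T, v:T, w:F. ✓
u: successors {w}; ¬(¬p ∨ q) there: w:F. ✗
v: successors {y}; ¬(¬p ∨ q) there: y:T. ✓
w: successors {z}; ¬(¬p ∨ q) there: z:F. ✗
y: no successors, so ◇¬(¬p ∨ q) fails. ✗
z: no successors, so ◇¬(¬p ∨ q) fails. ✗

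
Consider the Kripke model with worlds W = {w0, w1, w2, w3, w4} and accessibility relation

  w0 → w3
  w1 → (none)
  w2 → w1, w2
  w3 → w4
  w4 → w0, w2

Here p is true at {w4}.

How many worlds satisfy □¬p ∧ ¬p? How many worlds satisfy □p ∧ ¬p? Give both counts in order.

For □¬p ∧ ¬p:
w0: □¬p is T, ¬p is T. ✓
w1: □¬p is T, ¬p is T. ✓
w2: □¬p is T, ¬p is T. ✓
w3: □¬p is F, ¬p is T. ✗
w4: □¬p is T, ¬p is F. ✗
— 3 worlds.
For □p ∧ ¬p:
w0: □p is F, ¬p is T. ✗
w1: □p is T, ¬p is T. ✓
w2: □p is F, ¬p is T. ✗
w3: □p is T, ¬p is T. ✓
w4: □p is F, ¬p is F. ✗
— 2 worlds.

3 and 2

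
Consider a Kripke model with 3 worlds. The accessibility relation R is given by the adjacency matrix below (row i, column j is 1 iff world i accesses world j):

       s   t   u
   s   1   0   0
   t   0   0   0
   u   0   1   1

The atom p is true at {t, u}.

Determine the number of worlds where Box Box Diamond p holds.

s: successors {s}; Box Diamond p there: s:F. ✗
t: no successors, so Box Box Diamond p holds vacuously. ✓
u: successors {t, u}; Box Diamond p there: t:T, u:F. ✗
Satisfying worlds: {t}.

1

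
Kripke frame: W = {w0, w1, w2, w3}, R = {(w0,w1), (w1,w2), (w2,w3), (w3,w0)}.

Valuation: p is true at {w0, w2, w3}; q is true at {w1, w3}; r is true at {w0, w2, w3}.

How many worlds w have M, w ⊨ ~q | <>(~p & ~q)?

w0: ~q is T, <>(~p & ~q) is F. ✓
w1: ~q is F, <>(~p & ~q) is F. ✗
w2: ~q is T, <>(~p & ~q) is F. ✓
w3: ~q is F, <>(~p & ~q) is F. ✗
Satisfying worlds: {w0, w2}.

2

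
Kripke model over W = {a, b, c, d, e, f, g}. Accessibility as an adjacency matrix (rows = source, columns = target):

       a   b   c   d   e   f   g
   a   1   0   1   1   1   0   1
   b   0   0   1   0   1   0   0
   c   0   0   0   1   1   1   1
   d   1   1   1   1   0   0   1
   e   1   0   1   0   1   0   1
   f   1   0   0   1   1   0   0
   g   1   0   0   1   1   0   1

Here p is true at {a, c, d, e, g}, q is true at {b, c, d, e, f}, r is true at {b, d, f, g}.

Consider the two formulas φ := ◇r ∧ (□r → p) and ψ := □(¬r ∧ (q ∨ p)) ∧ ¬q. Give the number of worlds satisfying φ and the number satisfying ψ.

6 and 0

For ◇r ∧ (□r → p):
a: ◇r is T, □r → p is T. ✓
b: ◇r is F, □r → p is T. ✗
c: ◇r is T, □r → p is T. ✓
d: ◇r is T, □r → p is T. ✓
e: ◇r is T, □r → p is T. ✓
f: ◇r is T, □r → p is T. ✓
g: ◇r is T, □r → p is T. ✓
— 6 worlds.
For □(¬r ∧ (q ∨ p)) ∧ ¬q:
a: □(¬r ∧ (q ∨ p)) is F, ¬q is T. ✗
b: □(¬r ∧ (q ∨ p)) is T, ¬q is F. ✗
c: □(¬r ∧ (q ∨ p)) is F, ¬q is F. ✗
d: □(¬r ∧ (q ∨ p)) is F, ¬q is F. ✗
e: □(¬r ∧ (q ∨ p)) is F, ¬q is F. ✗
f: □(¬r ∧ (q ∨ p)) is F, ¬q is F. ✗
g: □(¬r ∧ (q ∨ p)) is F, ¬q is T. ✗
— 0 worlds.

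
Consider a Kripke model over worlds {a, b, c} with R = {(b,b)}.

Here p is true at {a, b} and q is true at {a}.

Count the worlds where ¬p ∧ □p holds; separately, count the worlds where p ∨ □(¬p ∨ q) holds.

1 and 3

For ¬p ∧ □p:
a: ¬p is F, □p is T. ✗
b: ¬p is F, □p is T. ✗
c: ¬p is T, □p is T. ✓
— 1 world.
For p ∨ □(¬p ∨ q):
a: p is T, □(¬p ∨ q) is T. ✓
b: p is T, □(¬p ∨ q) is F. ✓
c: p is F, □(¬p ∨ q) is T. ✓
— 3 worlds.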